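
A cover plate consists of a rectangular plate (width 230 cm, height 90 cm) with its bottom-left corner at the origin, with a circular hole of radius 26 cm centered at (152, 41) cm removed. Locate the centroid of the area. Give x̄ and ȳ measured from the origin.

plate: A = 230 × 90 = 20700.00, centroid at (115.00, 45.00).
hole: A = −π·26² = -2123.72, centroid at (152.00, 41.00).
ΣA = 18576.28 cm², ΣAx̄ = 2057695.07 cm³, ΣAȳ = 844427.62 cm³.
x̄ = 2057695.07/18576.28 = 110.77 cm; ȳ = 844427.62/18576.28 = 45.46 cm.

x̄ = 110.77 cm, ȳ = 45.46 cm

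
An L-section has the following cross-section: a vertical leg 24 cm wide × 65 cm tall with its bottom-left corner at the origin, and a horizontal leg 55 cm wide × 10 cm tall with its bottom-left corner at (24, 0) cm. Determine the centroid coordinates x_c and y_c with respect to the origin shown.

vertical leg: A = 24 × 65 = 1560.00, centroid at (12.00, 32.50).
horizontal leg: A = 55 × 10 = 550.00, centroid at (51.50, 5.00).
ΣA = 2110.00 cm²
ΣAx_c = (1560.00)(12.00) + (550.00)(51.50) = 47045.00 cm³
ΣAy_c = (1560.00)(32.50) + (550.00)(5.00) = 53450.00 cm³
x_c = 47045.00 / 2110.00 = 22.30 cm
y_c = 53450.00 / 2110.00 = 25.33 cm

x_c = 22.30 cm, y_c = 25.33 cm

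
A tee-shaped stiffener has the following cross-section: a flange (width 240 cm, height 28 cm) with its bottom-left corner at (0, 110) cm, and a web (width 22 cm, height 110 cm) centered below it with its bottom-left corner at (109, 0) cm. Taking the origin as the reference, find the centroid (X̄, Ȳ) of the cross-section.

web: A = 22 × 110 = 2420.00, centroid at (120.00, 55.00).
flange: A = 240 × 28 = 6720.00, centroid at (120.00, 124.00).
ΣA = 9140.00 cm², ΣAX̄ = 1096800.00 cm³, ΣAȲ = 966380.00 cm³.
X̄ = 1096800.00/9140.00 = 120.00 cm; Ȳ = 966380.00/9140.00 = 105.73 cm.

X̄ = 120.00 cm, Ȳ = 105.73 cm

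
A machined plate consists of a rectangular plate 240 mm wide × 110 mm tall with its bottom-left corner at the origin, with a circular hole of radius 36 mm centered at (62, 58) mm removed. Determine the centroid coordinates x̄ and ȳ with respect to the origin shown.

plate: A = 240 × 110 = 26400.00, centroid at (120.00, 55.00).
hole: A = −π·36² = -4071.50, centroid at (62.00, 58.00).
ΣA = 22328.50 mm²
ΣAx̄ = (26400.00)(120.00) + (-4071.50)(62.00) = 2915566.75 mm³
ΣAȳ = (26400.00)(55.00) + (-4071.50)(58.00) = 1215852.76 mm³
x̄ = 2915566.75 / 22328.50 = 130.58 mm
ȳ = 1215852.76 / 22328.50 = 54.45 mm

x̄ = 130.58 mm, ȳ = 54.45 mm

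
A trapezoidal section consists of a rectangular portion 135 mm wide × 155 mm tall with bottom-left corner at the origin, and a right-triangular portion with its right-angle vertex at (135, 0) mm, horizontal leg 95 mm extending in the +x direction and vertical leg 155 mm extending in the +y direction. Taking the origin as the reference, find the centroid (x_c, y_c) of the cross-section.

x_c = 93.31 mm, y_c = 70.78 mm

rectangular portion: A = 135 × 155 = 20925.00, centroid at (67.50, 77.50).
triangular portion: A = ½·95·155 = 7362.50, centroid at (166.67, 51.67).
ΣA = 28287.50 mm²
ΣAx_c = (20925.00)(67.50) + (7362.50)(166.67) = 2639520.83 mm³
ΣAy_c = (20925.00)(77.50) + (7362.50)(51.67) = 2002083.33 mm³
x_c = 2639520.83 / 28287.50 = 93.31 mm
y_c = 2002083.33 / 28287.50 = 70.78 mm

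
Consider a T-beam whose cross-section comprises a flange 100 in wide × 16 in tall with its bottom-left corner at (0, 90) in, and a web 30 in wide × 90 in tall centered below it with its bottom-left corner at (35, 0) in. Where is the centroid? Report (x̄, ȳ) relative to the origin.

web: A = 30 × 90 = 2700.00, centroid at (50.00, 45.00).
flange: A = 100 × 16 = 1600.00, centroid at (50.00, 98.00).
ΣA = 4300.00 in²
ΣAx̄ = (2700.00)(50.00) + (1600.00)(50.00) = 215000.00 in³
ΣAȳ = (2700.00)(45.00) + (1600.00)(98.00) = 278300.00 in³
x̄ = 215000.00 / 4300.00 = 50.00 in
ȳ = 278300.00 / 4300.00 = 64.72 in

x̄ = 50.00 in, ȳ = 64.72 in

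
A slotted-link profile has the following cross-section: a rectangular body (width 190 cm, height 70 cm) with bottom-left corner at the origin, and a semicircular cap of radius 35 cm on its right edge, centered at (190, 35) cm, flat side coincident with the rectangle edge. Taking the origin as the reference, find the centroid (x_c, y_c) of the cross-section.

rectangular body: A = 190 × 70 = 13300.00, centroid at (95.00, 35.00).
semicircular end: A = ½π·35² = 1924.23, centroid at (204.85, 35.00).
ΣA = 15224.23 cm², ΣAx_c = 1657686.18 cm³, ΣAy_c = 532847.89 cm³.
x_c = 1657686.18/15224.23 = 108.88 cm; y_c = 532847.89/15224.23 = 35.00 cm.

x_c = 108.88 cm, y_c = 35.00 cm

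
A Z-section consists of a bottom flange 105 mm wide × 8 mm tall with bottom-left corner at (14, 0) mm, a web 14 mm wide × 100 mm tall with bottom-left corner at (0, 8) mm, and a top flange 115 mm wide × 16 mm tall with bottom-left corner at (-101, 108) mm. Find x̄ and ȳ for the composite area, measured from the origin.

x̄ = -3.52 mm, ȳ = 73.04 mm

Part | A | x̄ᵢ | ȳᵢ | A·x̄ᵢ | A·ȳᵢ
bottom flange | 840.00 | 66.50 | 4.00 | 55860.00 | 3360.00
web | 1400.00 | 7.00 | 58.00 | 9800.00 | 81200.00
top flange | 1840.00 | -43.50 | 116.00 | -80040.00 | 213440.00
Σ | 4080.00 |  |  | -14380.00 | 298000.00
x̄ = -14380.00 / 4080.00 = -3.52 mm
ȳ = 298000.00 / 4080.00 = 73.04 mm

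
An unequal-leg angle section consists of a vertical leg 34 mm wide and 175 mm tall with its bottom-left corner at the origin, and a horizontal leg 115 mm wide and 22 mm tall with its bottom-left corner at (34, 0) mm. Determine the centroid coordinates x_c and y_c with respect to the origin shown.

x_c = 39.23 mm, y_c = 64.68 mm

vertical leg: A = 34 × 175 = 5950.00, centroid at (17.00, 87.50).
horizontal leg: A = 115 × 22 = 2530.00, centroid at (91.50, 11.00).
ΣA = 8480.00 mm²
ΣAx_c = (5950.00)(17.00) + (2530.00)(91.50) = 332645.00 mm³
ΣAy_c = (5950.00)(87.50) + (2530.00)(11.00) = 548455.00 mm³
x_c = 332645.00 / 8480.00 = 39.23 mm
y_c = 548455.00 / 8480.00 = 64.68 mm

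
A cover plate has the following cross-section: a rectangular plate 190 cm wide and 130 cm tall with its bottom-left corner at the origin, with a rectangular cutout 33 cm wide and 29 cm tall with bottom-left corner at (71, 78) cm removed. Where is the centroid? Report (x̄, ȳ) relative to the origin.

plate: A = 190 × 130 = 24700.00, centroid at (95.00, 65.00).
hole: A = −(33 × 29) = -957.00, centroid at (87.50, 92.50).
ΣA = 23743.00 cm², ΣAx̄ = 2262762.50 cm³, ΣAȳ = 1516977.50 cm³.
x̄ = 2262762.50/23743.00 = 95.30 cm; ȳ = 1516977.50/23743.00 = 63.89 cm.

x̄ = 95.30 cm, ȳ = 63.89 cm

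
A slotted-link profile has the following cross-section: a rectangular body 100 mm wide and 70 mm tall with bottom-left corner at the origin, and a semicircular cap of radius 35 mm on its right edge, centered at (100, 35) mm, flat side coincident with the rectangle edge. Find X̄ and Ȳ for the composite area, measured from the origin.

rectangular body: A = 100 × 70 = 7000.00, centroid at (50.00, 35.00).
semicircular end: A = ½π·35² = 1924.23, centroid at (114.85, 35.00).
ΣA = 8924.23 mm²
ΣAX̄ = (7000.00)(50.00) + (1924.23)(114.85) = 571005.88 mm³
ΣAȲ = (7000.00)(35.00) + (1924.23)(35.00) = 312347.89 mm³
X̄ = 571005.88 / 8924.23 = 63.98 mm
Ȳ = 312347.89 / 8924.23 = 35.00 mm

X̄ = 63.98 mm, Ȳ = 35.00 mm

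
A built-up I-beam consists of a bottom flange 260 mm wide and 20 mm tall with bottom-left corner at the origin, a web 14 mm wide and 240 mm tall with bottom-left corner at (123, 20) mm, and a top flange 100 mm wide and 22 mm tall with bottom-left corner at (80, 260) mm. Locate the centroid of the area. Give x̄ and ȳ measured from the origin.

Part | A | x̄ᵢ | ȳᵢ | A·x̄ᵢ | A·ȳᵢ
bottom flange | 5200.00 | 130.00 | 10.00 | 676000.00 | 52000.00
web | 3360.00 | 130.00 | 140.00 | 436800.00 | 470400.00
top flange | 2200.00 | 130.00 | 271.00 | 286000.00 | 596200.00
Σ | 10760.00 |  |  | 1398800.00 | 1118600.00
x̄ = 1398800.00 / 10760.00 = 130.00 mm
ȳ = 1118600.00 / 10760.00 = 103.96 mm

x̄ = 130.00 mm, ȳ = 103.96 mm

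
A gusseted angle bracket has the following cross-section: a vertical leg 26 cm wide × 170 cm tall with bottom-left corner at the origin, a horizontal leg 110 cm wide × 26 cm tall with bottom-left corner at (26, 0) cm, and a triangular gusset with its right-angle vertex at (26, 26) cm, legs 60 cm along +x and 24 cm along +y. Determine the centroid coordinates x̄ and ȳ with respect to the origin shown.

x̄ = 40.28 cm, ȳ = 54.67 cm

vertical leg: A = 26 × 170 = 4420.00, centroid at (13.00, 85.00).
horizontal leg: A = 110 × 26 = 2860.00, centroid at (81.00, 13.00).
gusset: A = ½·60·24 = 720.00, centroid at (46.00, 34.00).
ΣA = 8000.00 cm², ΣAx̄ = 322240.00 cm³, ΣAȳ = 437360.00 cm³.
x̄ = 322240.00/8000.00 = 40.28 cm; ȳ = 437360.00/8000.00 = 54.67 cm.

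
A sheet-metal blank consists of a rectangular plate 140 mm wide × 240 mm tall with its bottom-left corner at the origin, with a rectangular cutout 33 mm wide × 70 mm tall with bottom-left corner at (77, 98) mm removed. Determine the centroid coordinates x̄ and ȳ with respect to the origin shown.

Part | A | x̄ᵢ | ȳᵢ | A·x̄ᵢ | A·ȳᵢ
plate | 33600.00 | 70.00 | 120.00 | 2352000.00 | 4032000.00
hole | -2310.00 | 93.50 | 133.00 | -215985.00 | -307230.00
Σ | 31290.00 |  |  | 2136015.00 | 3724770.00
x̄ = 2136015.00 / 31290.00 = 68.27 mm
ȳ = 3724770.00 / 31290.00 = 119.04 mm

x̄ = 68.27 mm, ȳ = 119.04 mm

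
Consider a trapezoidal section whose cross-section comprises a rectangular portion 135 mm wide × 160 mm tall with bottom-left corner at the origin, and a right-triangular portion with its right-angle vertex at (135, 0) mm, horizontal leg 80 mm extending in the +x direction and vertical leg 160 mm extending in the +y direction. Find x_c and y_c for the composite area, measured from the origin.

rectangular portion: A = 135 × 160 = 21600.00, centroid at (67.50, 80.00).
triangular portion: A = ½·80·160 = 6400.00, centroid at (161.67, 53.33).
ΣA = 28000.00 mm²
ΣAx_c = (21600.00)(67.50) + (6400.00)(161.67) = 2492666.67 mm³
ΣAy_c = (21600.00)(80.00) + (6400.00)(53.33) = 2069333.33 mm³
x_c = 2492666.67 / 28000.00 = 89.02 mm
y_c = 2069333.33 / 28000.00 = 73.90 mm

x_c = 89.02 mm, y_c = 73.90 mm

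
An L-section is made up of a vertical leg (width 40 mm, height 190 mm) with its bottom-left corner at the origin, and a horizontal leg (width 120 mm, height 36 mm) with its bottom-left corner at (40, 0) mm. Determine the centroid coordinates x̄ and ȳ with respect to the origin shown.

x̄ = 48.99 mm, ȳ = 67.09 mm

vertical leg: A = 40 × 190 = 7600.00, centroid at (20.00, 95.00).
horizontal leg: A = 120 × 36 = 4320.00, centroid at (100.00, 18.00).
ΣA = 11920.00 mm²
ΣAx̄ = (7600.00)(20.00) + (4320.00)(100.00) = 584000.00 mm³
ΣAȳ = (7600.00)(95.00) + (4320.00)(18.00) = 799760.00 mm³
x̄ = 584000.00 / 11920.00 = 48.99 mm
ȳ = 799760.00 / 11920.00 = 67.09 mm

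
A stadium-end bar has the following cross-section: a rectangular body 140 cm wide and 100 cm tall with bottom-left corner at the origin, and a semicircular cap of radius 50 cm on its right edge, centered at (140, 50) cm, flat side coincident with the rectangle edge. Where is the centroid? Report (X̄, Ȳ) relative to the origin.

X̄ = 89.98 cm, Ȳ = 50.00 cm

rectangular body: A = 140 × 100 = 14000.00, centroid at (70.00, 50.00).
semicircular end: A = ½π·50² = 3926.99, centroid at (161.22, 50.00).
ΣA = 17926.99 cm², ΣAX̄ = 1613112.05 cm³, ΣAȲ = 896349.54 cm³.
X̄ = 1613112.05/17926.99 = 89.98 cm; Ȳ = 896349.54/17926.99 = 50.00 cm.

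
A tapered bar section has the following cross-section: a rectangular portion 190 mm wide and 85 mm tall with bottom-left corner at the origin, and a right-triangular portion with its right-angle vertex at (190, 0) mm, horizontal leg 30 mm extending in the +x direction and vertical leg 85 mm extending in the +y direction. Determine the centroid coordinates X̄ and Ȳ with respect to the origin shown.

X̄ = 102.68 mm, Ȳ = 41.46 mm

rectangular portion: A = 190 × 85 = 16150.00, centroid at (95.00, 42.50).
triangular portion: A = ½·30·85 = 1275.00, centroid at (200.00, 28.33).
ΣA = 17425.00 mm²
ΣAX̄ = (16150.00)(95.00) + (1275.00)(200.00) = 1789250.00 mm³
ΣAȲ = (16150.00)(42.50) + (1275.00)(28.33) = 722500.00 mm³
X̄ = 1789250.00 / 17425.00 = 102.68 mm
Ȳ = 722500.00 / 17425.00 = 41.46 mm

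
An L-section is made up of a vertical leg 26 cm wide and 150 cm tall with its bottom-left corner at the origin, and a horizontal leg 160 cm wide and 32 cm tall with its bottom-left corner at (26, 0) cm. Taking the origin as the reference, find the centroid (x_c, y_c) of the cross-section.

x_c = 65.79 cm, y_c = 41.51 cm

vertical leg: A = 26 × 150 = 3900.00, centroid at (13.00, 75.00).
horizontal leg: A = 160 × 32 = 5120.00, centroid at (106.00, 16.00).
ΣA = 9020.00 cm², ΣAx_c = 593420.00 cm³, ΣAy_c = 374420.00 cm³.
x_c = 593420.00/9020.00 = 65.79 cm; y_c = 374420.00/9020.00 = 41.51 cm.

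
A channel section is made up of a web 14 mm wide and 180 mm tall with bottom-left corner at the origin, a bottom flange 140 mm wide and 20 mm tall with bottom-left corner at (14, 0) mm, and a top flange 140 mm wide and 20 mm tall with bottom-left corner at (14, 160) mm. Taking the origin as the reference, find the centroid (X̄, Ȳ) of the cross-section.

X̄ = 60.10 mm, Ȳ = 90.00 mm

Part | A | x̄ᵢ | ȳᵢ | A·x̄ᵢ | A·ȳᵢ
web | 2520.00 | 7.00 | 90.00 | 17640.00 | 226800.00
bottom flange | 2800.00 | 84.00 | 10.00 | 235200.00 | 28000.00
top flange | 2800.00 | 84.00 | 170.00 | 235200.00 | 476000.00
Σ | 8120.00 |  |  | 488040.00 | 730800.00
X̄ = 488040.00 / 8120.00 = 60.10 mm
Ȳ = 730800.00 / 8120.00 = 90.00 mm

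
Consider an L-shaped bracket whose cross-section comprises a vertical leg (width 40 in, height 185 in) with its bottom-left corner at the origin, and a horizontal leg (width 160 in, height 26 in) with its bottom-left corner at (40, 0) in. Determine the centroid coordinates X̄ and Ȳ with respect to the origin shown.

X̄ = 55.99 in, Ȳ = 63.89 in

Part | A | x̄ᵢ | ȳᵢ | A·x̄ᵢ | A·ȳᵢ
vertical leg | 7400.00 | 20.00 | 92.50 | 148000.00 | 684500.00
horizontal leg | 4160.00 | 120.00 | 13.00 | 499200.00 | 54080.00
Σ | 11560.00 |  |  | 647200.00 | 738580.00
X̄ = 647200.00 / 11560.00 = 55.99 in
Ȳ = 738580.00 / 11560.00 = 63.89 in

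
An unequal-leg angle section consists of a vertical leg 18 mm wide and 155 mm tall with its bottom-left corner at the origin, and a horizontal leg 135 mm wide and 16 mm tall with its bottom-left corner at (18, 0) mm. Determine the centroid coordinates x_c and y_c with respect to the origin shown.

x_c = 42.38 mm, y_c = 47.17 mm

vertical leg: A = 18 × 155 = 2790.00, centroid at (9.00, 77.50).
horizontal leg: A = 135 × 16 = 2160.00, centroid at (85.50, 8.00).
ΣA = 4950.00 mm², ΣAx_c = 209790.00 mm³, ΣAy_c = 233505.00 mm³.
x_c = 209790.00/4950.00 = 42.38 mm; y_c = 233505.00/4950.00 = 47.17 mm.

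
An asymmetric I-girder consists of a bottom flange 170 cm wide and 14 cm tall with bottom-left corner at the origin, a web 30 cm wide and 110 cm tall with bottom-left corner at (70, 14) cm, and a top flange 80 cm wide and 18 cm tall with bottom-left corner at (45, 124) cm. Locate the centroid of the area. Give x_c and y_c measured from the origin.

x_c = 85.00 cm, y_c = 61.22 cm

Part | A | x̄ᵢ | ȳᵢ | A·x̄ᵢ | A·ȳᵢ
bottom flange | 2380.00 | 85.00 | 7.00 | 202300.00 | 16660.00
web | 3300.00 | 85.00 | 69.00 | 280500.00 | 227700.00
top flange | 1440.00 | 85.00 | 133.00 | 122400.00 | 191520.00
Σ | 7120.00 |  |  | 605200.00 | 435880.00
x_c = 605200.00 / 7120.00 = 85.00 cm
y_c = 435880.00 / 7120.00 = 61.22 cm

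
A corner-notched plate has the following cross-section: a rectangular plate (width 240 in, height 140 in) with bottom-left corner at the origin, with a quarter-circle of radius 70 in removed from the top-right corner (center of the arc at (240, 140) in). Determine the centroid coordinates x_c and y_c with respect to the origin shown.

x_c = 108.32 in, y_c = 64.79 in

plate: A = 240 × 140 = 33600.00, centroid at (120.00, 70.00).
removed quarter-circle: A = −¼π·70² = -3848.45, centroid at (210.29, 110.29).
ΣA = 29751.55 in²
ΣAx_c = (33600.00)(120.00) + (-3848.45)(210.29) = 3222705.09 in³
ΣAy_c = (33600.00)(70.00) + (-3848.45)(110.29) = 1927550.19 in³
x_c = 3222705.09 / 29751.55 = 108.32 in
y_c = 1927550.19 / 29751.55 = 64.79 in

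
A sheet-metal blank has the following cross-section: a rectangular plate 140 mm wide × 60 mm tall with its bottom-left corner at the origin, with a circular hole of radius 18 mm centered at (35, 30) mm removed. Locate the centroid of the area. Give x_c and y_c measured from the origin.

Part | A | x̄ᵢ | ȳᵢ | A·x̄ᵢ | A·ȳᵢ
plate | 8400.00 | 70.00 | 30.00 | 588000.00 | 252000.00
hole | -1017.88 | 35.00 | 30.00 | -35625.66 | -30536.28
Σ | 7382.12 |  |  | 552374.34 | 221463.72
x_c = 552374.34 / 7382.12 = 74.83 mm
y_c = 221463.72 / 7382.12 = 30.00 mm

x_c = 74.83 mm, y_c = 30.00 mm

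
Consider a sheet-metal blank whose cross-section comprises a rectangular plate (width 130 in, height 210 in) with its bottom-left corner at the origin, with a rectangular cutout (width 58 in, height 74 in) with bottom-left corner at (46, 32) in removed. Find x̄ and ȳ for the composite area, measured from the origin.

x̄ = 63.13 in, ȳ = 111.72 in

plate: A = 130 × 210 = 27300.00, centroid at (65.00, 105.00).
hole: A = −(58 × 74) = -4292.00, centroid at (75.00, 69.00).
ΣA = 23008.00 in²
ΣAx̄ = (27300.00)(65.00) + (-4292.00)(75.00) = 1452600.00 in³
ΣAȳ = (27300.00)(105.00) + (-4292.00)(69.00) = 2570352.00 in³
x̄ = 1452600.00 / 23008.00 = 63.13 in
ȳ = 2570352.00 / 23008.00 = 111.72 in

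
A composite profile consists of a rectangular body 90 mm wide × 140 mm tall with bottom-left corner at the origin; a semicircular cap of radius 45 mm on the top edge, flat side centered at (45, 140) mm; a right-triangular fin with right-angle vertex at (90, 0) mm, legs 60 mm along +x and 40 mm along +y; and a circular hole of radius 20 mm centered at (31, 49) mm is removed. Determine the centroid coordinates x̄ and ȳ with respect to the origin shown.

rectangular body: A = 90 × 140 = 12600.00, centroid at (45.00, 70.00).
semicircular top: A = ½π·45² = 3180.86, centroid at (45.00, 159.10).
triangular fin: A = ½·60·40 = 1200.00, centroid at (110.00, 13.33).
hole: A = −π·20² = -1256.64, centroid at (31.00, 49.00).
ΣA = 15724.23 mm², ΣAx̄ = 803183.07 mm³, ΣAȳ = 1342495.54 mm³.
x̄ = 803183.07/15724.23 = 51.08 mm; ȳ = 1342495.54/15724.23 = 85.38 mm.

x̄ = 51.08 mm, ȳ = 85.38 mm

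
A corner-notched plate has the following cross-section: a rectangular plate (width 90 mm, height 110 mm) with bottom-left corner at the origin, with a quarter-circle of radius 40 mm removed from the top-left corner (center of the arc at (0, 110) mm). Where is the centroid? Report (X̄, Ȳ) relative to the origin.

X̄ = 49.07 mm, Ȳ = 49.47 mm

Part | A | x̄ᵢ | ȳᵢ | A·x̄ᵢ | A·ȳᵢ
plate | 9900.00 | 45.00 | 55.00 | 445500.00 | 544500.00
removed quarter-circle | -1256.64 | 16.98 | 93.02 | -21333.33 | -116896.74
Σ | 8643.36 |  |  | 424166.67 | 427603.26
X̄ = 424166.67 / 8643.36 = 49.07 mm
Ȳ = 427603.26 / 8643.36 = 49.47 mm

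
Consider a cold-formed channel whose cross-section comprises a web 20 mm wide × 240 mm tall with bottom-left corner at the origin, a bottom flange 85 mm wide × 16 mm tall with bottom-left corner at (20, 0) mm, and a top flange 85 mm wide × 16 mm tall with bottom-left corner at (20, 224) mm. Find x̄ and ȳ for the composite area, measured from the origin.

web: A = 20 × 240 = 4800.00, centroid at (10.00, 120.00).
bottom flange: A = 85 × 16 = 1360.00, centroid at (62.50, 8.00).
top flange: A = 85 × 16 = 1360.00, centroid at (62.50, 232.00).
ΣA = 7520.00 mm²
ΣAx̄ = (4800.00)(10.00) + (1360.00)(62.50) + (1360.00)(62.50) = 218000.00 mm³
ΣAȳ = (4800.00)(120.00) + (1360.00)(8.00) + (1360.00)(232.00) = 902400.00 mm³
x̄ = 218000.00 / 7520.00 = 28.99 mm
ȳ = 902400.00 / 7520.00 = 120.00 mm

x̄ = 28.99 mm, ȳ = 120.00 mm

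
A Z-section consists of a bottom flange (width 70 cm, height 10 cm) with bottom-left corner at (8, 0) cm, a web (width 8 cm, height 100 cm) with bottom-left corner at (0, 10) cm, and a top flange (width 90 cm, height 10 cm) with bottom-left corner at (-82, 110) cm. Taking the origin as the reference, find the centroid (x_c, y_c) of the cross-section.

x_c = 0.00 cm, y_c = 64.58 cm

Part | A | x̄ᵢ | ȳᵢ | A·x̄ᵢ | A·ȳᵢ
bottom flange | 700.00 | 43.00 | 5.00 | 30100.00 | 3500.00
web | 800.00 | 4.00 | 60.00 | 3200.00 | 48000.00
top flange | 900.00 | -37.00 | 115.00 | -33300.00 | 103500.00
Σ | 2400.00 |  |  | 0.00 | 155000.00
x_c = 0.00 / 2400.00 = 0.00 cm
y_c = 155000.00 / 2400.00 = 64.58 cm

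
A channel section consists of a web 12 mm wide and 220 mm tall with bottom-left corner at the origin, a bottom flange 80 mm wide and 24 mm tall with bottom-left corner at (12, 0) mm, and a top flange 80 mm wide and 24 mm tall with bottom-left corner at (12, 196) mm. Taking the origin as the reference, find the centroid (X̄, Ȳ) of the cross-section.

web: A = 12 × 220 = 2640.00, centroid at (6.00, 110.00).
bottom flange: A = 80 × 24 = 1920.00, centroid at (52.00, 12.00).
top flange: A = 80 × 24 = 1920.00, centroid at (52.00, 208.00).
ΣA = 6480.00 mm², ΣAX̄ = 215520.00 mm³, ΣAȲ = 712800.00 mm³.
X̄ = 215520.00/6480.00 = 33.26 mm; Ȳ = 712800.00/6480.00 = 110.00 mm.

X̄ = 33.26 mm, Ȳ = 110.00 mm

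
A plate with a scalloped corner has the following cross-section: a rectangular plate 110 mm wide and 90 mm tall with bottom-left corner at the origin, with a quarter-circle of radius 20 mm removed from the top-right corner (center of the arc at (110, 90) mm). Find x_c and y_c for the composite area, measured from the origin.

x_c = 53.48 mm, y_c = 43.80 mm

plate: A = 110 × 90 = 9900.00, centroid at (55.00, 45.00).
removed quarter-circle: A = −¼π·20² = -314.16, centroid at (101.51, 81.51).
ΣA = 9585.84 mm², ΣAx_c = 512609.15 mm³, ΣAy_c = 419892.33 mm³.
x_c = 512609.15/9585.84 = 53.48 mm; y_c = 419892.33/9585.84 = 43.80 mm.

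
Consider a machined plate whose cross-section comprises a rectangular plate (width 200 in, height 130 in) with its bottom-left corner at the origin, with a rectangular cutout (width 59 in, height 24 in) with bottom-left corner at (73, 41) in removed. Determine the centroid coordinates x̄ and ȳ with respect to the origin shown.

x̄ = 99.86 in, ȳ = 65.69 in

plate: A = 200 × 130 = 26000.00, centroid at (100.00, 65.00).
hole: A = −(59 × 24) = -1416.00, centroid at (102.50, 53.00).
ΣA = 24584.00 in²
ΣAx̄ = (26000.00)(100.00) + (-1416.00)(102.50) = 2454860.00 in³
ΣAȳ = (26000.00)(65.00) + (-1416.00)(53.00) = 1614952.00 in³
x̄ = 2454860.00 / 24584.00 = 99.86 in
ȳ = 1614952.00 / 24584.00 = 65.69 in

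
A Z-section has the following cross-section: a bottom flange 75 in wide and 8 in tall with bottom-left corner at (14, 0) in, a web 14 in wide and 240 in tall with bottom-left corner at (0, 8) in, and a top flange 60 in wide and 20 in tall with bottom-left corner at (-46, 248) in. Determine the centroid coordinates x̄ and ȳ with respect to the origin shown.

x̄ = 6.83 in, ȳ = 143.81 in

bottom flange: A = 75 × 8 = 600.00, centroid at (51.50, 4.00).
web: A = 14 × 240 = 3360.00, centroid at (7.00, 128.00).
top flange: A = 60 × 20 = 1200.00, centroid at (-16.00, 258.00).
ΣA = 5160.00 in², ΣAx̄ = 35220.00 in³, ΣAȳ = 742080.00 in³.
x̄ = 35220.00/5160.00 = 6.83 in; ȳ = 742080.00/5160.00 = 143.81 in.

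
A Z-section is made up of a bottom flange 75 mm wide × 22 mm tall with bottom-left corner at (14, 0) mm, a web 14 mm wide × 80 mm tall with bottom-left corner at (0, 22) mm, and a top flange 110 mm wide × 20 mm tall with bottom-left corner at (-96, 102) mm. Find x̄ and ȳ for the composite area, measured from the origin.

x̄ = 0.53 mm, ȳ = 67.20 mm

bottom flange: A = 75 × 22 = 1650.00, centroid at (51.50, 11.00).
web: A = 14 × 80 = 1120.00, centroid at (7.00, 62.00).
top flange: A = 110 × 20 = 2200.00, centroid at (-41.00, 112.00).
ΣA = 4970.00 mm²
ΣAx̄ = (1650.00)(51.50) + (1120.00)(7.00) + (2200.00)(-41.00) = 2615.00 mm³
ΣAȳ = (1650.00)(11.00) + (1120.00)(62.00) + (2200.00)(112.00) = 333990.00 mm³
x̄ = 2615.00 / 4970.00 = 0.53 mm
ȳ = 333990.00 / 4970.00 = 67.20 mm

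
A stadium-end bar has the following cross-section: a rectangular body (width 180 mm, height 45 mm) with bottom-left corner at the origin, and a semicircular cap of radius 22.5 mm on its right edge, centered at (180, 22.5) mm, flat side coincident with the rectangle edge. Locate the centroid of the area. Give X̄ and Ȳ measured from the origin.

Part | A | x̄ᵢ | ȳᵢ | A·x̄ᵢ | A·ȳᵢ
rectangular body | 8100.00 | 90.00 | 22.50 | 729000.00 | 182250.00
semicircular end | 795.22 | 189.55 | 22.50 | 150732.57 | 17892.35
Σ | 8895.22 |  |  | 879732.57 | 200142.35
X̄ = 879732.57 / 8895.22 = 98.90 mm
Ȳ = 200142.35 / 8895.22 = 22.50 mm

X̄ = 98.90 mm, Ȳ = 22.50 mm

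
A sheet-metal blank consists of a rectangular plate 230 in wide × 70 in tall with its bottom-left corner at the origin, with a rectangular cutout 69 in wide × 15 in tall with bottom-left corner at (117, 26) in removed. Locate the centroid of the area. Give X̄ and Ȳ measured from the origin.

X̄ = 112.49 in, Ȳ = 35.10 in

plate: A = 230 × 70 = 16100.00, centroid at (115.00, 35.00).
hole: A = −(69 × 15) = -1035.00, centroid at (151.50, 33.50).
ΣA = 15065.00 in²
ΣAX̄ = (16100.00)(115.00) + (-1035.00)(151.50) = 1694697.50 in³
ΣAȲ = (16100.00)(35.00) + (-1035.00)(33.50) = 528827.50 in³
X̄ = 1694697.50 / 15065.00 = 112.49 in
Ȳ = 528827.50 / 15065.00 = 35.10 in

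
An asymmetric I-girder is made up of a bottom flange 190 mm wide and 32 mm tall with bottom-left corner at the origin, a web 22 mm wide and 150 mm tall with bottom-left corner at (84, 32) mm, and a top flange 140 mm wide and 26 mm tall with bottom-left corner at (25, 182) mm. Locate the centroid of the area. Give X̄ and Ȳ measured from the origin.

Part | A | x̄ᵢ | ȳᵢ | A·x̄ᵢ | A·ȳᵢ
bottom flange | 6080.00 | 95.00 | 16.00 | 577600.00 | 97280.00
web | 3300.00 | 95.00 | 107.00 | 313500.00 | 353100.00
top flange | 3640.00 | 95.00 | 195.00 | 345800.00 | 709800.00
Σ | 13020.00 |  |  | 1236900.00 | 1160180.00
X̄ = 1236900.00 / 13020.00 = 95.00 mm
Ȳ = 1160180.00 / 13020.00 = 89.11 mm

X̄ = 95.00 mm, Ȳ = 89.11 mm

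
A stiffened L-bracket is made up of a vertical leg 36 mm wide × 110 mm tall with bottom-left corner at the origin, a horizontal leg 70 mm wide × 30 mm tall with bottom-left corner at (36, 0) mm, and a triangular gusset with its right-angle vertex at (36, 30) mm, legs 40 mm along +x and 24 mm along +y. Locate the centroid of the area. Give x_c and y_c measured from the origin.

x_c = 37.32 mm, y_c = 40.91 mm

vertical leg: A = 36 × 110 = 3960.00, centroid at (18.00, 55.00).
horizontal leg: A = 70 × 30 = 2100.00, centroid at (71.00, 15.00).
gusset: A = ½·40·24 = 480.00, centroid at (49.33, 38.00).
ΣA = 6540.00 mm²
ΣAx_c = (3960.00)(18.00) + (2100.00)(71.00) + (480.00)(49.33) = 244060.00 mm³
ΣAy_c = (3960.00)(55.00) + (2100.00)(15.00) + (480.00)(38.00) = 267540.00 mm³
x_c = 244060.00 / 6540.00 = 37.32 mm
y_c = 267540.00 / 6540.00 = 40.91 mm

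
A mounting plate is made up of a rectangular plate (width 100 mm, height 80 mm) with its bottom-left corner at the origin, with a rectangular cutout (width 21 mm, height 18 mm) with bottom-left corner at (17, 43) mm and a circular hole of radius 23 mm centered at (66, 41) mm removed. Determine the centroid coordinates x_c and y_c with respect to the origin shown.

Part | A | x̄ᵢ | ȳᵢ | A·x̄ᵢ | A·ȳᵢ
plate | 8000.00 | 50.00 | 40.00 | 400000.00 | 320000.00
hole 1 | -378.00 | 27.50 | 52.00 | -10395.00 | -19656.00
hole 2 | -1661.90 | 66.00 | 41.00 | -109685.57 | -68138.00
Σ | 5960.10 |  |  | 279919.43 | 232206.00
x_c = 279919.43 / 5960.10 = 46.97 mm
y_c = 232206.00 / 5960.10 = 38.96 mm

x_c = 46.97 mm, y_c = 38.96 mm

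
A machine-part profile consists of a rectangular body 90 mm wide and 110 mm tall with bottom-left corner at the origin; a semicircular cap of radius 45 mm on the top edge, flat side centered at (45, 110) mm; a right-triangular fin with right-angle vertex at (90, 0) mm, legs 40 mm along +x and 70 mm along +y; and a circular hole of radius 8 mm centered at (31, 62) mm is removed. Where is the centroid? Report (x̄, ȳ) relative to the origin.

rectangular body: A = 90 × 110 = 9900.00, centroid at (45.00, 55.00).
semicircular top: A = ½π·45² = 3180.86, centroid at (45.00, 129.10).
triangular fin: A = ½·40·70 = 1400.00, centroid at (103.33, 23.33).
hole: A = −π·8² = -201.06, centroid at (31.00, 62.00).
ΣA = 14279.80 mm²
ΣAx̄ = (9900.00)(45.00) + (3180.86)(45.00) + (1400.00)(103.33) + (-201.06)(31.00) = 727072.56 mm³
ΣAȳ = (9900.00)(55.00) + (3180.86)(129.10) + (1400.00)(23.33) + (-201.06)(62.00) = 975345.71 mm³
x̄ = 727072.56 / 14279.80 = 50.92 mm
ȳ = 975345.71 / 14279.80 = 68.30 mm

x̄ = 50.92 mm, ȳ = 68.30 mm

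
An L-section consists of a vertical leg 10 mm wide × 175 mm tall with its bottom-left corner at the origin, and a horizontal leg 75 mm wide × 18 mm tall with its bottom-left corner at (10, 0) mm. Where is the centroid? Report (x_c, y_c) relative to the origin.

vertical leg: A = 10 × 175 = 1750.00, centroid at (5.00, 87.50).
horizontal leg: A = 75 × 18 = 1350.00, centroid at (47.50, 9.00).
ΣA = 3100.00 mm²
ΣAx_c = (1750.00)(5.00) + (1350.00)(47.50) = 72875.00 mm³
ΣAy_c = (1750.00)(87.50) + (1350.00)(9.00) = 165275.00 mm³
x_c = 72875.00 / 3100.00 = 23.51 mm
y_c = 165275.00 / 3100.00 = 53.31 mm

x_c = 23.51 mm, y_c = 53.31 mm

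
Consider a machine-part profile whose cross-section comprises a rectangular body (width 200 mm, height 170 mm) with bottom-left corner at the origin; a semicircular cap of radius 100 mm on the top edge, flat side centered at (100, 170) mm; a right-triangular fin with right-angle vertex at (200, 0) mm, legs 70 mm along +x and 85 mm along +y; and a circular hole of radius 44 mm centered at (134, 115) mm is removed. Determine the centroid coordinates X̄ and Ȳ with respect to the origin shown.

X̄ = 103.44 mm, Ȳ = 120.42 mm

rectangular body: A = 200 × 170 = 34000.00, centroid at (100.00, 85.00).
semicircular top: A = ½π·100² = 15707.96, centroid at (100.00, 212.44).
triangular fin: A = ½·70·85 = 2975.00, centroid at (223.33, 28.33).
hole: A = −π·44² = -6082.12, centroid at (134.00, 115.00).
ΣA = 46600.84 mm²
ΣAX̄ = (34000.00)(100.00) + (15707.96)(100.00) + (2975.00)(223.33) + (-6082.12)(134.00) = 4820208.46 mm³
ΣAȲ = (34000.00)(85.00) + (15707.96)(212.44) + (2975.00)(28.33) + (-6082.12)(115.00) = 5611867.90 mm³
X̄ = 4820208.46 / 46600.84 = 103.44 mm
Ȳ = 5611867.90 / 46600.84 = 120.42 mm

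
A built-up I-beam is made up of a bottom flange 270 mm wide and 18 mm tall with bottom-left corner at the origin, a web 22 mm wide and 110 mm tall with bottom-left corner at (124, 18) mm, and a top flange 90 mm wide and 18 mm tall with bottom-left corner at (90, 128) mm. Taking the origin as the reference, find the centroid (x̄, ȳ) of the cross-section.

Part | A | x̄ᵢ | ȳᵢ | A·x̄ᵢ | A·ȳᵢ
bottom flange | 4860.00 | 135.00 | 9.00 | 656100.00 | 43740.00
web | 2420.00 | 135.00 | 73.00 | 326700.00 | 176660.00
top flange | 1620.00 | 135.00 | 137.00 | 218700.00 | 221940.00
Σ | 8900.00 |  |  | 1201500.00 | 442340.00
x̄ = 1201500.00 / 8900.00 = 135.00 mm
ȳ = 442340.00 / 8900.00 = 49.70 mm

x̄ = 135.00 mm, ȳ = 49.70 mm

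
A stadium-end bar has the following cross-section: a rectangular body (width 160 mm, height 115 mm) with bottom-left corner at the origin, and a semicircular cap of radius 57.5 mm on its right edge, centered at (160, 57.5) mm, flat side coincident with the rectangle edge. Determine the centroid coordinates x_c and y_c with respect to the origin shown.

rectangular body: A = 160 × 115 = 18400.00, centroid at (80.00, 57.50).
semicircular end: A = ½π·57.5² = 5193.45, centroid at (184.40, 57.50).
ΣA = 23593.45 mm², ΣAx_c = 2429690.84 mm³, ΣAy_c = 1356623.11 mm³.
x_c = 2429690.84/23593.45 = 102.98 mm; y_c = 1356623.11/23593.45 = 57.50 mm.

x_c = 102.98 mm, y_c = 57.50 mm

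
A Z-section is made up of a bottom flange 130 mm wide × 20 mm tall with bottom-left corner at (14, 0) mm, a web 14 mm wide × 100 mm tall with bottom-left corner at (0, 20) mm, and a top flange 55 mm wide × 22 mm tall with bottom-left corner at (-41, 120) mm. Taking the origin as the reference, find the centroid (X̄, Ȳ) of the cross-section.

bottom flange: A = 130 × 20 = 2600.00, centroid at (79.00, 10.00).
web: A = 14 × 100 = 1400.00, centroid at (7.00, 70.00).
top flange: A = 55 × 22 = 1210.00, centroid at (-13.50, 131.00).
ΣA = 5210.00 mm², ΣAX̄ = 198865.00 mm³, ΣAȲ = 282510.00 mm³.
X̄ = 198865.00/5210.00 = 38.17 mm; Ȳ = 282510.00/5210.00 = 54.22 mm.

X̄ = 38.17 mm, Ȳ = 54.22 mm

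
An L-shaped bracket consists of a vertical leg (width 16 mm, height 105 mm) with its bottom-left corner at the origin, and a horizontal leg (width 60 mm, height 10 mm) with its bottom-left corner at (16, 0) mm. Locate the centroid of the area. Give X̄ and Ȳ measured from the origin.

vertical leg: A = 16 × 105 = 1680.00, centroid at (8.00, 52.50).
horizontal leg: A = 60 × 10 = 600.00, centroid at (46.00, 5.00).
ΣA = 2280.00 mm²
ΣAX̄ = (1680.00)(8.00) + (600.00)(46.00) = 41040.00 mm³
ΣAȲ = (1680.00)(52.50) + (600.00)(5.00) = 91200.00 mm³
X̄ = 41040.00 / 2280.00 = 18.00 mm
Ȳ = 91200.00 / 2280.00 = 40.00 mm

X̄ = 18.00 mm, Ȳ = 40.00 mm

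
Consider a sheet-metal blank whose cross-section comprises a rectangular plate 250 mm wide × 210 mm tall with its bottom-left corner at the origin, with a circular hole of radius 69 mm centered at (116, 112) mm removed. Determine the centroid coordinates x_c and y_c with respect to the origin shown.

x_c = 128.59 mm, y_c = 102.21 mm

plate: A = 250 × 210 = 52500.00, centroid at (125.00, 105.00).
hole: A = −π·69² = -14957.12, centroid at (116.00, 112.00).
ΣA = 37542.88 mm², ΣAx_c = 4827473.78 mm³, ΣAy_c = 3837302.27 mm³.
x_c = 4827473.78/37542.88 = 128.59 mm; y_c = 3837302.27/37542.88 = 102.21 mm.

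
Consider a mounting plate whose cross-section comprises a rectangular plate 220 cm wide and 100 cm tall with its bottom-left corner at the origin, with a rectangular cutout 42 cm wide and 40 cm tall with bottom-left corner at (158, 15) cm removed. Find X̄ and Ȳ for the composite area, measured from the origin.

Part | A | x̄ᵢ | ȳᵢ | A·x̄ᵢ | A·ȳᵢ
plate | 22000.00 | 110.00 | 50.00 | 2420000.00 | 1100000.00
hole | -1680.00 | 179.00 | 35.00 | -300720.00 | -58800.00
Σ | 20320.00 |  |  | 2119280.00 | 1041200.00
X̄ = 2119280.00 / 20320.00 = 104.30 cm
Ȳ = 1041200.00 / 20320.00 = 51.24 cm

X̄ = 104.30 cm, Ȳ = 51.24 cm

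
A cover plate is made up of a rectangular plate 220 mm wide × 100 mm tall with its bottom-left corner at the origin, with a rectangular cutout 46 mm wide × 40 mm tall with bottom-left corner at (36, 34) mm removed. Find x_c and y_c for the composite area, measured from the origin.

x_c = 114.65 mm, y_c = 49.63 mm

Part | A | x̄ᵢ | ȳᵢ | A·x̄ᵢ | A·ȳᵢ
plate | 22000.00 | 110.00 | 50.00 | 2420000.00 | 1100000.00
hole | -1840.00 | 59.00 | 54.00 | -108560.00 | -99360.00
Σ | 20160.00 |  |  | 2311440.00 | 1000640.00
x_c = 2311440.00 / 20160.00 = 114.65 mm
y_c = 1000640.00 / 20160.00 = 49.63 mm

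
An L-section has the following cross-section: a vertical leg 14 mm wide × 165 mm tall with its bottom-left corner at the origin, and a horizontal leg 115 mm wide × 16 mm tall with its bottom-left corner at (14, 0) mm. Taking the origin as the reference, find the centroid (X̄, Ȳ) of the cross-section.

X̄ = 35.60 mm, Ȳ = 49.47 mm

vertical leg: A = 14 × 165 = 2310.00, centroid at (7.00, 82.50).
horizontal leg: A = 115 × 16 = 1840.00, centroid at (71.50, 8.00).
ΣA = 4150.00 mm², ΣAX̄ = 147730.00 mm³, ΣAȲ = 205295.00 mm³.
X̄ = 147730.00/4150.00 = 35.60 mm; Ȳ = 205295.00/4150.00 = 49.47 mm.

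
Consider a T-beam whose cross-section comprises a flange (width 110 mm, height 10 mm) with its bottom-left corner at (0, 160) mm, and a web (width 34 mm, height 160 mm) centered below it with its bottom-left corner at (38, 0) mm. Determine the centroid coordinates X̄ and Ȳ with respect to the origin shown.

X̄ = 55.00 mm, Ȳ = 94.30 mm

Part | A | x̄ᵢ | ȳᵢ | A·x̄ᵢ | A·ȳᵢ
web | 5440.00 | 55.00 | 80.00 | 299200.00 | 435200.00
flange | 1100.00 | 55.00 | 165.00 | 60500.00 | 181500.00
Σ | 6540.00 |  |  | 359700.00 | 616700.00
X̄ = 359700.00 / 6540.00 = 55.00 mm
Ȳ = 616700.00 / 6540.00 = 94.30 mm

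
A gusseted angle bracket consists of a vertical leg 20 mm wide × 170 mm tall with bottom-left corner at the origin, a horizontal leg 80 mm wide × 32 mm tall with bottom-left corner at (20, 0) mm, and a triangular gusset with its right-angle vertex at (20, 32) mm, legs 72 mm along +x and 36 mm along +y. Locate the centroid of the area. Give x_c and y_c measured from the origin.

x_c = 33.71 mm, y_c = 53.33 mm

Part | A | x̄ᵢ | ȳᵢ | A·x̄ᵢ | A·ȳᵢ
vertical leg | 3400.00 | 10.00 | 85.00 | 34000.00 | 289000.00
horizontal leg | 2560.00 | 60.00 | 16.00 | 153600.00 | 40960.00
gusset | 1296.00 | 44.00 | 44.00 | 57024.00 | 57024.00
Σ | 7256.00 |  |  | 244624.00 | 386984.00
x_c = 244624.00 / 7256.00 = 33.71 mm
y_c = 386984.00 / 7256.00 = 53.33 mm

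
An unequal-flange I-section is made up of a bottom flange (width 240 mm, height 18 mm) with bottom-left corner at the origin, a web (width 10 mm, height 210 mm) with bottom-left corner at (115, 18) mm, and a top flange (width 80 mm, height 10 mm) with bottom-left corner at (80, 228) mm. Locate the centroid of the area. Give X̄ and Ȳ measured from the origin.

bottom flange: A = 240 × 18 = 4320.00, centroid at (120.00, 9.00).
web: A = 10 × 210 = 2100.00, centroid at (120.00, 123.00).
top flange: A = 80 × 10 = 800.00, centroid at (120.00, 233.00).
ΣA = 7220.00 mm²
ΣAX̄ = (4320.00)(120.00) + (2100.00)(120.00) + (800.00)(120.00) = 866400.00 mm³
ΣAȲ = (4320.00)(9.00) + (2100.00)(123.00) + (800.00)(233.00) = 483580.00 mm³
X̄ = 866400.00 / 7220.00 = 120.00 mm
Ȳ = 483580.00 / 7220.00 = 66.98 mm

X̄ = 120.00 mm, Ȳ = 66.98 mm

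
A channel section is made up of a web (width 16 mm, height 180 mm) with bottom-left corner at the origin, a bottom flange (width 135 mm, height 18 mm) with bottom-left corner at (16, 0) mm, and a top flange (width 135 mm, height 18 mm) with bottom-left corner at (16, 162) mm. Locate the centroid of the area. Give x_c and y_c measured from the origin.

x_c = 55.41 mm, y_c = 90.00 mm

web: A = 16 × 180 = 2880.00, centroid at (8.00, 90.00).
bottom flange: A = 135 × 18 = 2430.00, centroid at (83.50, 9.00).
top flange: A = 135 × 18 = 2430.00, centroid at (83.50, 171.00).
ΣA = 7740.00 mm², ΣAx_c = 428850.00 mm³, ΣAy_c = 696600.00 mm³.
x_c = 428850.00/7740.00 = 55.41 mm; y_c = 696600.00/7740.00 = 90.00 mm.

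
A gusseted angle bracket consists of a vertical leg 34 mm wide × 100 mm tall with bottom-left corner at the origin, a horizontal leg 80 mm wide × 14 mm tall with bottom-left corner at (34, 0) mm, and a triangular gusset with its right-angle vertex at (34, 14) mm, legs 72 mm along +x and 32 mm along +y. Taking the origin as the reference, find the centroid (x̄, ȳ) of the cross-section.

vertical leg: A = 34 × 100 = 3400.00, centroid at (17.00, 50.00).
horizontal leg: A = 80 × 14 = 1120.00, centroid at (74.00, 7.00).
gusset: A = ½·72·32 = 1152.00, centroid at (58.00, 24.67).
ΣA = 5672.00 mm², ΣAx̄ = 207496.00 mm³, ΣAȳ = 206256.00 mm³.
x̄ = 207496.00/5672.00 = 36.58 mm; ȳ = 206256.00/5672.00 = 36.36 mm.

x̄ = 36.58 mm, ȳ = 36.36 mm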